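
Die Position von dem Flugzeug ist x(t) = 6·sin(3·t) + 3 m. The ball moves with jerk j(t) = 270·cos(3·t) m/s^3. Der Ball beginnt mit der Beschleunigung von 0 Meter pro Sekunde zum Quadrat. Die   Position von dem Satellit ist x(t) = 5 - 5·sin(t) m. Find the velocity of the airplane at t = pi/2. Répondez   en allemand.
Um dies zu lösen, müssen wir 1 Ableitung unserer Gleichung für die Position x(t) = 6·sin(3·t) + 3 nehmen. Durch Ableiten von der Position erhalten wir die Geschwindigkeit: v(t) = 18·cos(3·t). Aus der Gleichung für die Geschwindigkeit v(t) = 18·cos(3·t), setzen wir t = pi/2 ein und erhalten v = 0.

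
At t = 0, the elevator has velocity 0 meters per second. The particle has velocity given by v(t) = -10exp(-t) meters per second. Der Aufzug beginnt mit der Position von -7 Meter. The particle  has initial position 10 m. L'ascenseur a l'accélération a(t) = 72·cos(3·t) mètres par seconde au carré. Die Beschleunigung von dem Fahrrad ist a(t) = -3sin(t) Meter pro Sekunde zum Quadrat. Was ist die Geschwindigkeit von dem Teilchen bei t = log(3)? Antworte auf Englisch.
We have velocity v(t) = -10·exp(-t). Substituting t = log(3): v(log(3)) = -10/3.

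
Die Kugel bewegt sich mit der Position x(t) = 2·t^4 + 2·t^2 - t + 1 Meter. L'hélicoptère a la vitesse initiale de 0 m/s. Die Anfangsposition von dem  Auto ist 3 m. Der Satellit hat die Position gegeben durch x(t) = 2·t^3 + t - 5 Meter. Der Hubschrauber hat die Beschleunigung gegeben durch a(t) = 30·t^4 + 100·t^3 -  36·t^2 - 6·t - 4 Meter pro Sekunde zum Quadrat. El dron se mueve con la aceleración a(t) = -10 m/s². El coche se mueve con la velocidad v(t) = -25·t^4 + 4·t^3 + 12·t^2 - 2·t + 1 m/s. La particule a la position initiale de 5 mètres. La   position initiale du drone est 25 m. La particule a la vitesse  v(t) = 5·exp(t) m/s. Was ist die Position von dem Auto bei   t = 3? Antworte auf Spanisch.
Debemos encontrar la integral de nuestra ecuación de la velocidad v(t) = -25·t^4 + 4·t^3 + 12·t^2 - 2·t + 1 1 vez. Integrando la velocidad y usando la condición inicial x(0) = 3, obtenemos x(t) = -5·t^5 + t^4 + 4·t^3 - t^2 + t + 3. Usando x(t) = -5·t^5 + t^4 + 4·t^3 - t^2 + t + 3 y sustituyendo t = 3, encontramos x = -1029.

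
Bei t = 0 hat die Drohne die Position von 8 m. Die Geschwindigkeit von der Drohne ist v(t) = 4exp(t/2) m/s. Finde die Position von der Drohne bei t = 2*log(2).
Wir müssen unsere Gleichung für die Geschwindigkeit v(t) = 4·exp(t/2) 1-mal integrieren. Durch Integration von der Geschwindigkeit und Verwendung der Anfangsbedingung x(0) = 8, erhalten wir x(t) = 8·exp(t/2). Aus der Gleichung für die Position x(t) = 8·exp(t/2), setzen wir t = 2*log(2) ein und erhalten x = 16.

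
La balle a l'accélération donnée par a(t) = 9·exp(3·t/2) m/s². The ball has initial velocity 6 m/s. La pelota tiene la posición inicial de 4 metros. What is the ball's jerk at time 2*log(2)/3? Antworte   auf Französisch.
Pour résoudre ceci, nous devons prendre 1 dérivée de notre équation de l'accélération a(t) = 9·exp(3·t/2). La dérivée de l'accélération donne le jerk: j(t) = 27·exp(3·t/2)/2. Nous avons le jerk j(t) = 27·exp(3·t/2)/2. En substituant t = 2*log(2)/3: j(2*log(2)/3) = 27.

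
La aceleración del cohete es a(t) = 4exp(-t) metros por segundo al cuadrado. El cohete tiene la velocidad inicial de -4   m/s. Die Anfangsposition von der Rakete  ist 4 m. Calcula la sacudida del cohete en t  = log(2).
Debemos derivar nuestra ecuación de la aceleración a(t) = 4·exp(-t) 1 vez. La derivada de la aceleración da la sacudida: j(t) = -4·exp(-t). De la ecuación de la sacudida j(t) = -4·exp(-t), sustituimos t = log(2) para obtener j = -2.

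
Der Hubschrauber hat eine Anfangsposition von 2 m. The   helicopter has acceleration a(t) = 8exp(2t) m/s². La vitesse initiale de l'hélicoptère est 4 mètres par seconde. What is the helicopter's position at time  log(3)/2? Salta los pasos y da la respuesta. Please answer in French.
À t = log(3)/2, x = 6.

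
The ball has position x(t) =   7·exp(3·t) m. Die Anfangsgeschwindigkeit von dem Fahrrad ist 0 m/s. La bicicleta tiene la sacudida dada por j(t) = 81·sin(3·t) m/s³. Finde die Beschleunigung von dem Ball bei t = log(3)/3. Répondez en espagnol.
Para resolver esto, necesitamos tomar 2 derivadas de nuestra ecuación de la posición x(t) = 7·exp(3·t). La derivada de la posición da la velocidad: v(t) = 21·exp(3·t). Tomando d/dt de v(t), encontramos a(t) = 63·exp(3·t). De la ecuación de la aceleración a(t) = 63·exp(3·t), sustituimos t = log(3)/3 para obtener a = 189.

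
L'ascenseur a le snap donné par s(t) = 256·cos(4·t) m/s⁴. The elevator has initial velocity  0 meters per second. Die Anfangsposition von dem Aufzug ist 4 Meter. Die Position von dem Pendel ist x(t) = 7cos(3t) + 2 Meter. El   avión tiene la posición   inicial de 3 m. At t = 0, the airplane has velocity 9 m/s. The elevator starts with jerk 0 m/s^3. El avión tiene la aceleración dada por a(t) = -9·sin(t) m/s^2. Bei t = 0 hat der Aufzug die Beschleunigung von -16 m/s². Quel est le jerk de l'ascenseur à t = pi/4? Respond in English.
To solve this, we need to take 1 antiderivative of our snap equation s(t) = 256·cos(4·t). The integral of snap is jerk. Using j(0) = 0, we get j(t) = 64·sin(4·t). From the given jerk equation j(t) = 64·sin(4·t), we substitute t = pi/4 to get j = 0.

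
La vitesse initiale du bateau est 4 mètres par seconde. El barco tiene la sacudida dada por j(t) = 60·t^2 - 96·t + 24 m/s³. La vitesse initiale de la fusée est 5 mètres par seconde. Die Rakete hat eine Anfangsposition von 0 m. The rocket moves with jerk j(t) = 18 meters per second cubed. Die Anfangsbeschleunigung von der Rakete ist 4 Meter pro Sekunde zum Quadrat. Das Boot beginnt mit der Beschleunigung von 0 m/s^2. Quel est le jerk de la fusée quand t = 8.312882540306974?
Nous avons le jerk j(t) = 18. En substituant t = 8.312882540306974: j(8.312882540306974) = 18.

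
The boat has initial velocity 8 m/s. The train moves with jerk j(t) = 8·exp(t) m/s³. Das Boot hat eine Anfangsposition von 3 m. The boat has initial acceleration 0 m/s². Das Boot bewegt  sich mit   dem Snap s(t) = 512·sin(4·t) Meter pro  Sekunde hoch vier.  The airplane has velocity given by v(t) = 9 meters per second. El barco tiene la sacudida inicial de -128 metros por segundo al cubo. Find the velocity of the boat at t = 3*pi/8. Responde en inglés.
We need to integrate our snap equation s(t) = 512·sin(4·t) 3 times. The integral of snap, with j(0) = -128, gives jerk: j(t) = -128·cos(4·t). Integrating jerk and using the initial condition a(0) = 0, we get a(t) = -32·sin(4·t). The integral of acceleration, with v(0) = 8, gives velocity: v(t) = 8·cos(4·t). From the given velocity equation v(t) = 8·cos(4·t), we substitute t = 3*pi/8 to get v = 0.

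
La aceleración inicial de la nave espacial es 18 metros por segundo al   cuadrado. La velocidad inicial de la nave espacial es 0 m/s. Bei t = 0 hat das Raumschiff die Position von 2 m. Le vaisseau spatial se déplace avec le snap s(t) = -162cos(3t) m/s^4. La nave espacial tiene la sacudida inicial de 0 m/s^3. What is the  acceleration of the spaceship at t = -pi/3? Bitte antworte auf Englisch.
To find the answer, we compute 2 integrals of s(t) = -162·cos(3·t). The integral of snap is jerk. Using j(0) = 0, we get j(t) = -54·sin(3·t). The integral of jerk is acceleration. Using a(0) = 18, we get a(t) = 18·cos(3·t). From the given acceleration equation a(t) = 18·cos(3·t), we substitute t = -pi/3 to get a = -18.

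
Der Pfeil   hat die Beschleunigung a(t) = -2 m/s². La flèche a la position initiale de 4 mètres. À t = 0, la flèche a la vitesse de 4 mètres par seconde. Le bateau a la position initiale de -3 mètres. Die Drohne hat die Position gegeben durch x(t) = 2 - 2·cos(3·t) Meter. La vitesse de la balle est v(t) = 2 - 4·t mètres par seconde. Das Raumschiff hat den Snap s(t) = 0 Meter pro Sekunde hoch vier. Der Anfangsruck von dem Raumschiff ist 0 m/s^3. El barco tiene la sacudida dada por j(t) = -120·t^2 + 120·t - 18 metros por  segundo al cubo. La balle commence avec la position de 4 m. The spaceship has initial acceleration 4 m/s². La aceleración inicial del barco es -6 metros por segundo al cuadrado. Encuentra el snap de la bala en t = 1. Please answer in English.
We must differentiate our velocity equation v(t) = 2 - 4·t 3 times. The derivative of velocity gives acceleration: a(t) = -4. Differentiating acceleration, we get jerk: j(t) = 0. Taking d/dt of j(t), we find s(t) = 0. From the given snap equation s(t) = 0, we substitute t = 1 to get s = 0.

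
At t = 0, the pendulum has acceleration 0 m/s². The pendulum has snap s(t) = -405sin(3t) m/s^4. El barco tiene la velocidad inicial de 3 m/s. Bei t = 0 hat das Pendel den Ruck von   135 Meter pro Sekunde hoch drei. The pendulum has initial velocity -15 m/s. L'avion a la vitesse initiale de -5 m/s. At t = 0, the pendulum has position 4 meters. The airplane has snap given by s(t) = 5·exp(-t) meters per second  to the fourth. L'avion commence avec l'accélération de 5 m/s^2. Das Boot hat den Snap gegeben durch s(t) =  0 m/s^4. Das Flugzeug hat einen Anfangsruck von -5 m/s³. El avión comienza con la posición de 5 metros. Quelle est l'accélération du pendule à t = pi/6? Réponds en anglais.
We need to integrate our snap equation s(t) = -405·sin(3·t) 2 times. Taking ∫s(t)dt and applying j(0) = 135, we find j(t) = 135·cos(3·t). Finding the integral of j(t) and using a(0) = 0: a(t) = 45·sin(3·t). We have acceleration a(t) = 45·sin(3·t). Substituting t = pi/6: a(pi/6) = 45.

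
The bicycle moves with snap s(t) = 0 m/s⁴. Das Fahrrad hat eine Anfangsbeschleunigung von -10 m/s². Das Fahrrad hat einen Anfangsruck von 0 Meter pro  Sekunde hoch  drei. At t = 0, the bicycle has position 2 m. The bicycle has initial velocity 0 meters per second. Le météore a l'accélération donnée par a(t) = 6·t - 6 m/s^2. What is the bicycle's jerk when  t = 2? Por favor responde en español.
Necesitamos integrar nuestra ecuación del snap s(t) = 0 1 vez. La antiderivada del snap, con j(0) = 0, da la sacudida: j(t) = 0. Tenemos la sacudida j(t) = 0. Sustituyendo t = 2: j(2) = 0.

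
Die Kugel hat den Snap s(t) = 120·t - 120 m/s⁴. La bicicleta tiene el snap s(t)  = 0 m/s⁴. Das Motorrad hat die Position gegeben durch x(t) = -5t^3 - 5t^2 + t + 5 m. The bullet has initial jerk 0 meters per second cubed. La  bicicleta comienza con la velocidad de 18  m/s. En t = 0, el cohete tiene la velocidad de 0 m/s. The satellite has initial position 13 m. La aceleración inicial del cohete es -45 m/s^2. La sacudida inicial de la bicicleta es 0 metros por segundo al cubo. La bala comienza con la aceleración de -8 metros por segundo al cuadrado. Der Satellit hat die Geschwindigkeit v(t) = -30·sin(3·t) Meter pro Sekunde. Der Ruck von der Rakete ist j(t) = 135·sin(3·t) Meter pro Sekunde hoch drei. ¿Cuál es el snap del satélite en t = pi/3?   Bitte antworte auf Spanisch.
Partiendo de la velocidad v(t) = -30·sin(3·t), tomamos 3 derivadas. Derivando la velocidad, obtenemos la aceleración: a(t) = -90·cos(3·t). Derivando la aceleración, obtenemos la sacudida: j(t) = 270·sin(3·t). Tomando d/dt de j(t), encontramos s(t) = 810·cos(3·t). Usando s(t) = 810·cos(3·t) y sustituyendo t = pi/3, encontramos s = -810.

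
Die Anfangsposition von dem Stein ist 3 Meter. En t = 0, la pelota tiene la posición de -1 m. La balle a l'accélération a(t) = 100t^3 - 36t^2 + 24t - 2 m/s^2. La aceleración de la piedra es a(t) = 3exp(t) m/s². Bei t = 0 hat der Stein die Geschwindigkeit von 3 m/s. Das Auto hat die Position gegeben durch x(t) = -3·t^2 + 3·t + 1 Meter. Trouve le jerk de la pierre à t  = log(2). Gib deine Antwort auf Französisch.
Nous devons dériver notre équation de l'accélération a(t) = 3·exp(t) 1 fois. En dérivant l'accélération, nous obtenons le jerk: j(t) = 3·exp(t). De l'équation du jerk j(t) = 3·exp(t), nous substituons t = log(2) pour obtenir j = 6.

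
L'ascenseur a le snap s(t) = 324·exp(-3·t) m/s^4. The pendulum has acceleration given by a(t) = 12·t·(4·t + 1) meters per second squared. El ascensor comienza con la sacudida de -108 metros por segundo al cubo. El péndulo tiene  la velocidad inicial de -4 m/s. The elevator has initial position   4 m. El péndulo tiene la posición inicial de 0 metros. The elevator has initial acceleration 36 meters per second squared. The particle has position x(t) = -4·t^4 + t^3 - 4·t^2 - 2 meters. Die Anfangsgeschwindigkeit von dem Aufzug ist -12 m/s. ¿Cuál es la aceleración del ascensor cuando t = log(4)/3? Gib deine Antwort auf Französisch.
Pour résoudre ceci, nous devons prendre 2 primitives de notre équation du snap s(t) = 324·exp(-3·t). En intégrant le snap et en utilisant la condition initiale j(0) = -108, nous obtenons j(t) = -108·exp(-3·t). En intégrant le jerk et en utilisant la condition initiale a(0) = 36, nous obtenons a(t) = 36·exp(-3·t). Nous avons l'accélération a(t) = 36·exp(-3·t). En substituant t = log(4)/3: a(log(4)/3) = 9.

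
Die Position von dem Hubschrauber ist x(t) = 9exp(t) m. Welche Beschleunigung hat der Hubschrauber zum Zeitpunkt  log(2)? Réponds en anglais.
We must differentiate our position equation x(t) = 9·exp(t) 2 times. Differentiating position, we get velocity: v(t) = 9·exp(t). Differentiating velocity, we get acceleration: a(t) = 9·exp(t). Using a(t) = 9·exp(t) and substituting t = log(2), we find a = 18.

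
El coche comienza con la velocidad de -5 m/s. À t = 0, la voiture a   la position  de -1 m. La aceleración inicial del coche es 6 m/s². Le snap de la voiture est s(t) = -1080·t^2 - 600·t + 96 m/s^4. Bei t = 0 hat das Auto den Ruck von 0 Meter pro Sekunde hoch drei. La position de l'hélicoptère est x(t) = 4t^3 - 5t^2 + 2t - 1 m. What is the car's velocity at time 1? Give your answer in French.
Nous devons intégrer notre équation du snap s(t) = -1080·t^2 - 600·t + 96 3 fois. En intégrant le snap et en utilisant la condition initiale j(0) = 0, nous obtenons j(t) = 12·t·(-30·t^2 - 25·t + 8). La primitive du jerk est l'accélération. En utilisant a(0) = 6, nous obtenons a(t) = -90·t^4 - 100·t^3 + 48·t^2 + 6. La primitive de l'accélération, avec v(0) = -5, donne la vitesse: v(t) = -18·t^5 - 25·t^4 + 16·t^3 + 6·t - 5. Nous avons la vitesse v(t) = -18·t^5 - 25·t^4 + 16·t^3 + 6·t - 5. En substituant t = 1: v(1) = -26.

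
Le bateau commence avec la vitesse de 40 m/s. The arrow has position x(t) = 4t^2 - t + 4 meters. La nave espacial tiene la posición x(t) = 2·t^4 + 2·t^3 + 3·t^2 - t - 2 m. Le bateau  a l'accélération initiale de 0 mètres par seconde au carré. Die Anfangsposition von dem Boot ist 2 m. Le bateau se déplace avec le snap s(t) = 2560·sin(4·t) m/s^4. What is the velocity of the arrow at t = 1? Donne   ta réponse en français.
Pour résoudre ceci, nous devons prendre 1 dérivée de notre équation de la position x(t) = 4·t^2 - t + 4. En dérivant la position, nous obtenons la vitesse: v(t) = 8·t - 1. En utilisant v(t) = 8·t - 1 et en substituant t = 1, nous trouvons v = 7.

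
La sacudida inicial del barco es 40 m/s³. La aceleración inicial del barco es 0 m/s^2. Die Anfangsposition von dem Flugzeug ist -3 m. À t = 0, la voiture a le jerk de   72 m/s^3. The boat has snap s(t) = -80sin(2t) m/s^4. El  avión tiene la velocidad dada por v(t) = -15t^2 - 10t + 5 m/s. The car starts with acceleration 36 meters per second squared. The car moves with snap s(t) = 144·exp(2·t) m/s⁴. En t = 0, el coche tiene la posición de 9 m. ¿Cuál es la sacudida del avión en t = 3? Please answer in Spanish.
Para resolver esto, necesitamos tomar 2 derivadas de nuestra ecuación de la velocidad v(t) = -15·t^2 - 10·t + 5. La derivada de la velocidad da la aceleración: a(t) = -30·t - 10. La derivada de la aceleración da la sacudida: j(t) = -30. Tenemos la sacudida j(t) = -30. Sustituyendo t = 3: j(3) = -30.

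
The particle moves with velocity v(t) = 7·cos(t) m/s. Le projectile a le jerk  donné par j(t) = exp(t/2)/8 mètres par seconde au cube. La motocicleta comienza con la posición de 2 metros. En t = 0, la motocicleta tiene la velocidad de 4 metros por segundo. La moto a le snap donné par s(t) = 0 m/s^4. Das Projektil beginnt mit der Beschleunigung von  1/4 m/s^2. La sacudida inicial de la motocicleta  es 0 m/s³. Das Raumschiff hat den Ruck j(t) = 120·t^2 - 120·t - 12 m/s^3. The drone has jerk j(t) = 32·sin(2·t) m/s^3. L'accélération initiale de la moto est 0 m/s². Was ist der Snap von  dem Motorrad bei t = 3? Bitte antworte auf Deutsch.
Mit s(t) = 0 und Einsetzen von t = 3, finden wir s = 0.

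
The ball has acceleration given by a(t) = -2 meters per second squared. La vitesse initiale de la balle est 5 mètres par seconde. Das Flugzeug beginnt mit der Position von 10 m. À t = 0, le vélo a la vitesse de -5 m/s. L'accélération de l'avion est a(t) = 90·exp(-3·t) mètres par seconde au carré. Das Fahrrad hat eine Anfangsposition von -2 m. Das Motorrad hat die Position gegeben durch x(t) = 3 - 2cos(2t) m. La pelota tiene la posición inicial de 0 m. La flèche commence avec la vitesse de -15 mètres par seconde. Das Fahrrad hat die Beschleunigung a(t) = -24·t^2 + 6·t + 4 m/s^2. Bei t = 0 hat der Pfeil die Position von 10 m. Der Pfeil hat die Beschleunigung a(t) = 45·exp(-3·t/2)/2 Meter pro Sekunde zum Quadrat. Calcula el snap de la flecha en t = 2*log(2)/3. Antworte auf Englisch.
To solve this, we need to take 2 derivatives of our acceleration equation a(t) = 45·exp(-3·t/2)/2. The derivative of acceleration gives jerk: j(t) = -135·exp(-3·t/2)/4. The derivative of jerk gives snap: s(t) = 405·exp(-3·t/2)/8. From the given snap equation s(t) = 405·exp(-3·t/2)/8, we substitute t = 2*log(2)/3 to get s = 405/16.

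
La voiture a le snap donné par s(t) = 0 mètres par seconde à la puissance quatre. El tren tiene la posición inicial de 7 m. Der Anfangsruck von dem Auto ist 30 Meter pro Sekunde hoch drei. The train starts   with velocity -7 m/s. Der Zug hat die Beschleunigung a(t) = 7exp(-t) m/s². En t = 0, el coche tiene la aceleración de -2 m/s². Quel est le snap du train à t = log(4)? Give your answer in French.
Pour résoudre ceci, nous devons prendre 2 dérivées de notre équation de l'accélération a(t) = 7·exp(-t). La dérivée de l'accélération donne le jerk: j(t) = -7·exp(-t). En prenant d/dt de j(t), nous trouvons s(t) = 7·exp(-t). Nous avons le snap s(t) = 7·exp(-t). En substituant t = log(4): s(log(4)) = 7/4.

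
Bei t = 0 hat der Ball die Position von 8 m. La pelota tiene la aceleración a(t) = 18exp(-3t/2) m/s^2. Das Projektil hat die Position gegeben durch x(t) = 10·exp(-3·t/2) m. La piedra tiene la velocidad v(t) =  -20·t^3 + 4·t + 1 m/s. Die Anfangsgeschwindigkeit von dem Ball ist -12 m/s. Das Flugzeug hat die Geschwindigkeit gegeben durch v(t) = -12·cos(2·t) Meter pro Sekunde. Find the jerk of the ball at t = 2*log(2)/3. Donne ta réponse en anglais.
We must differentiate our acceleration equation a(t) = 18·exp(-3·t/2) 1 time. Taking d/dt of a(t), we find j(t) = -27·exp(-3·t/2). From the given jerk equation j(t) = -27·exp(-3·t/2), we substitute t = 2*log(2)/3 to get j = -27/2.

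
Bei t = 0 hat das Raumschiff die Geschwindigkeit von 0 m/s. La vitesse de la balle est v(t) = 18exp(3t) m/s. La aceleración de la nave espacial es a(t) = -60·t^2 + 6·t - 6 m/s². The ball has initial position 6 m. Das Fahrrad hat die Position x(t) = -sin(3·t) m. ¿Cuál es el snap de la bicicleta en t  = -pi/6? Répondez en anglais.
We must differentiate our position equation x(t) = -sin(3·t) 4 times. The derivative of position gives velocity: v(t) = -3·cos(3·t). The derivative of velocity gives acceleration: a(t) = 9·sin(3·t). Differentiating acceleration, we get jerk: j(t) = 27·cos(3·t). Taking d/dt of j(t), we find s(t) = -81·sin(3·t). We have snap s(t) = -81·sin(3·t). Substituting t = -pi/6: s(-pi/6) = 81.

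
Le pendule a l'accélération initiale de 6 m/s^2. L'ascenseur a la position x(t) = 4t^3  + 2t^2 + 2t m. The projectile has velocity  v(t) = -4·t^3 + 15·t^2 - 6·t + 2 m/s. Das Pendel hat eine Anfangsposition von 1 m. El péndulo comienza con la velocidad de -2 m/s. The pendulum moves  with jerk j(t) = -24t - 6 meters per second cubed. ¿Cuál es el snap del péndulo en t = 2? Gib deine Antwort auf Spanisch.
Partiendo de la sacudida j(t) = -24·t - 6, tomamos 1 derivada. Derivando la sacudida, obtenemos el snap: s(t) = -24. De la ecuación del snap s(t) = -24, sustituimos t = 2 para obtener s = -24.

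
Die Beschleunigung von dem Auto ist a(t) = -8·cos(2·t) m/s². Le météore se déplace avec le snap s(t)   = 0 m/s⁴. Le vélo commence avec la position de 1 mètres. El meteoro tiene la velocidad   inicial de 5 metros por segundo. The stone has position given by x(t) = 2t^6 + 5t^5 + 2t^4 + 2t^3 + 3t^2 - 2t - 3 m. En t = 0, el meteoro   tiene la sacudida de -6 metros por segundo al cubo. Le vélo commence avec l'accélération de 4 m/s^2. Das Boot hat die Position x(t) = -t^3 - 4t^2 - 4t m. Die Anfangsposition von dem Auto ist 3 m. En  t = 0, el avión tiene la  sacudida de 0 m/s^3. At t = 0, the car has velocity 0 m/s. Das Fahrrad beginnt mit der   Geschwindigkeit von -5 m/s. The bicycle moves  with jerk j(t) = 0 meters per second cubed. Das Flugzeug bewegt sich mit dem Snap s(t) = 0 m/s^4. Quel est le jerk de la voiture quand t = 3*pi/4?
Pour résoudre ceci, nous devons prendre 1 dérivée de notre équation de l'accélération a(t) = -8·cos(2·t). La dérivée de l'accélération donne le jerk: j(t) = 16·sin(2·t). Nous avons le jerk j(t) = 16·sin(2·t). En substituant t = 3*pi/4: j(3*pi/4) = -16.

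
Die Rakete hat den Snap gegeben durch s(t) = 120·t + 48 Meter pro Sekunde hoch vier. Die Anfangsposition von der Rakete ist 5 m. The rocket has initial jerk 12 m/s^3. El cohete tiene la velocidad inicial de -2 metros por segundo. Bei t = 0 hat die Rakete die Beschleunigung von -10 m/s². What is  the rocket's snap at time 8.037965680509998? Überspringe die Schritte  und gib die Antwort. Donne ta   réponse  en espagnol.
s(8.037965680509998) = 1012.55588166120.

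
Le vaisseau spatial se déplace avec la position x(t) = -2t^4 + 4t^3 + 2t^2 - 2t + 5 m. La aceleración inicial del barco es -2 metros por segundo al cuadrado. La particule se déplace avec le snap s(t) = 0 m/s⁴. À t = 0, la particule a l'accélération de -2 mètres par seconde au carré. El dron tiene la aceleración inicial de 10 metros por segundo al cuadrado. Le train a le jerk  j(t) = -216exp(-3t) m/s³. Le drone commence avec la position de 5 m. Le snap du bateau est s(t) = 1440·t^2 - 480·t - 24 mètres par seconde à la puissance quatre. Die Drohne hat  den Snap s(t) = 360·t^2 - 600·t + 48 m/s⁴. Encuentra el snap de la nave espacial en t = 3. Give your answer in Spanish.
Debemos derivar nuestra ecuación de la posición x(t) = -2·t^4 + 4·t^3 + 2·t^2 - 2·t + 5 4 veces. La derivada de la posición da la velocidad: v(t) = -8·t^3 + 12·t^2 + 4·t - 2. Derivando la velocidad, obtenemos la aceleración: a(t) = -24·t^2 + 24·t + 4. Tomando d/dt de a(t), encontramos j(t) = 24 - 48·t. La derivada de la sacudida da el snap: s(t) = -48. De la ecuación del snap s(t) = -48, sustituimos t = 3 para obtener s = -48.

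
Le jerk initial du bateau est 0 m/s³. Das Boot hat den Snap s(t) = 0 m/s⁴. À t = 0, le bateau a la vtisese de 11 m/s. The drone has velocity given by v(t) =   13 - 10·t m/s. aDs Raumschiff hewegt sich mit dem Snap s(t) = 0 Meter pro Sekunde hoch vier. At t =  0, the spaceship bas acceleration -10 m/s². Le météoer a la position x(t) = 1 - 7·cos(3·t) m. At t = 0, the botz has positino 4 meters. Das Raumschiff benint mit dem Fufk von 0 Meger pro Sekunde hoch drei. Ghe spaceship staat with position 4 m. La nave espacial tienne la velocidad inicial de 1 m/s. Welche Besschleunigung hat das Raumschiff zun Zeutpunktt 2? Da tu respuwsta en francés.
Pour résoudre ceci, nous devons prendre 2 primitives de notre équation du snap s(t) = 0. En intégrant le snap et en utilisant la condition initiale j(0) = 0, nous obtenons j(t) = 0. La primitive du jerk, avec a(0) = -10, donne l'accélération: a(t) = -10. De l'équation de l'accélération a(t) = -10, nous substituons t = 2 pour obtenir a = -10.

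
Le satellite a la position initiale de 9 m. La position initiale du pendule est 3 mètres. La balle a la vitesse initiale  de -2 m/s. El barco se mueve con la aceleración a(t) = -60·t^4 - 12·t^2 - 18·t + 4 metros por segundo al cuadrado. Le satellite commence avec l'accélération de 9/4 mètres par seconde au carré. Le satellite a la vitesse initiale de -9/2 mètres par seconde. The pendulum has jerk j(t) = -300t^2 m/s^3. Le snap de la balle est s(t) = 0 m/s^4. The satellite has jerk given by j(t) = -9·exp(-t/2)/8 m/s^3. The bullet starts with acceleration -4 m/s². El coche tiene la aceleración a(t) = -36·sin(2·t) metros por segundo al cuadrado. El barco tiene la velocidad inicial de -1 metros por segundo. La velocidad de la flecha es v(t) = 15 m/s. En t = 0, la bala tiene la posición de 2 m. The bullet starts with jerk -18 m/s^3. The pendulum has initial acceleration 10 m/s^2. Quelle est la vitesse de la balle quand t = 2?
En partant du snap s(t) = 0, nous prenons 3 intégrales. L'intégrale du snap, avec j(0) = -18, donne le jerk: j(t) = -18. En intégrant le jerk et en utilisant la condition initiale a(0) = -4, nous obtenons a(t) = -18·t - 4. En prenant ∫a(t)dt et en appliquant v(0) = -2, nous trouvons v(t) = -9·t^2 - 4·t - 2. En utilisant v(t) = -9·t^2 - 4·t - 2 et en substituant t = 2, nous trouvons v = -46.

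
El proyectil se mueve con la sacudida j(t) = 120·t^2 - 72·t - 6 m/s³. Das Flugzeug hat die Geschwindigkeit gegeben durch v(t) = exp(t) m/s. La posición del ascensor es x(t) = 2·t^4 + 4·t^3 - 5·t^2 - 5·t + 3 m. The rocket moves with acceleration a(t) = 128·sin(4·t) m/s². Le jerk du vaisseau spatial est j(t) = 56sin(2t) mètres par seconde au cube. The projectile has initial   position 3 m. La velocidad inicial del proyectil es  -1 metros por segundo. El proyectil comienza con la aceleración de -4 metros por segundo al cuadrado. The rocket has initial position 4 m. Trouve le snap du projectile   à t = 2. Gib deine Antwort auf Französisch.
Nous devons dériver notre équation du jerk j(t) = 120·t^2 - 72·t - 6 1 fois. En prenant d/dt de j(t), nous trouvons s(t) = 240·t - 72. En utilisant s(t) = 240·t - 72 et en substituant t = 2, nous trouvons s = 408.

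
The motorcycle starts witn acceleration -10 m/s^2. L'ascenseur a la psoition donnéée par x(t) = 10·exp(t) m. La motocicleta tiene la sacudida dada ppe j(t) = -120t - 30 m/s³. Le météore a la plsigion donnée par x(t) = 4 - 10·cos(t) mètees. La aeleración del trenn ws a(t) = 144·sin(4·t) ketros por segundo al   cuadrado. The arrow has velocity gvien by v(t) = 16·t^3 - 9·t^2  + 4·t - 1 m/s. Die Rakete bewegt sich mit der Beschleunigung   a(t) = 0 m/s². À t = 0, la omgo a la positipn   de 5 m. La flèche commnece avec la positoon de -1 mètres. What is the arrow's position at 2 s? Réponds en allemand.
Ausgehend von der Geschwindigkeit v(t) = 16·t^3 - 9·t^2 + 4·t - 1, nehmen wir 1 Integral. Mit ∫v(t)dt und Anwendung von x(0) = -1, finden wir x(t) = 4·t^4 - 3·t^3 + 2·t^2 - t - 1. Wir haben die Position x(t) = 4·t^4 - 3·t^3 + 2·t^2 - t - 1. Durch Einsetzen von t = 2: x(2) = 45.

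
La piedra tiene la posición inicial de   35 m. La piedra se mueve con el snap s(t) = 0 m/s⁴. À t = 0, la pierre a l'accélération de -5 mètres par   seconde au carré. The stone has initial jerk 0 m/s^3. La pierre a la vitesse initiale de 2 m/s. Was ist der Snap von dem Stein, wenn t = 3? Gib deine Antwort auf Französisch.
Nous avons le snap s(t) = 0. En substituant t = 3: s(3) = 0.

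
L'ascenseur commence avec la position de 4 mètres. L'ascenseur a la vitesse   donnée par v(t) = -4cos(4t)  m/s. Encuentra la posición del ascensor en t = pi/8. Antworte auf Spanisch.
Para resolver esto, necesitamos tomar 1 integral de nuestra ecuación de la velocidad v(t) = -4·cos(4·t). La antiderivada de la velocidad es la posición. Usando x(0) = 4, obtenemos x(t) = 4 - sin(4·t). De la ecuación de la posición x(t) = 4 - sin(4·t), sustituimos t = pi/8 para obtener x = 3.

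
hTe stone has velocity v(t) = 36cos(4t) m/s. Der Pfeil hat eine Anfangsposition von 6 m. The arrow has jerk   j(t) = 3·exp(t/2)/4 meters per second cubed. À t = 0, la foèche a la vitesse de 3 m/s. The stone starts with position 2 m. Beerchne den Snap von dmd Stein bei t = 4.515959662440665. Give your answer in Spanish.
Partiendo de la velocidad v(t) = 36·cos(4·t), tomamos 3 derivadas. Derivando la velocidad, obtenemos la aceleración: a(t) = -144·sin(4·t). La derivada de la aceleración da la sacudida: j(t) = -576·cos(4·t). Derivando la sacudida, obtenemos el snap: s(t) = 2304·sin(4·t). De la ecuación del snap s(t) = 2304·sin(4·t), sustituimos t = 4.515959662440665 para obtener s = -1629.69382397675.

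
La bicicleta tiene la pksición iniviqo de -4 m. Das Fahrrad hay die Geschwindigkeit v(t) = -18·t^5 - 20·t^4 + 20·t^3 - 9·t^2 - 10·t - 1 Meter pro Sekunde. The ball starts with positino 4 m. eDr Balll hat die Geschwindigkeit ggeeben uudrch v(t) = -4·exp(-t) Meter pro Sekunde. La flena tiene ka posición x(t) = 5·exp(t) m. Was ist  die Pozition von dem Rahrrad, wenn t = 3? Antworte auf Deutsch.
Wir müssen die Stammfunktion unserer Gleichung für die Geschwindigkeit v(t) = -18·t^5 - 20·t^4 + 20·t^3 - 9·t^2 - 10·t - 1 1-mal finden. Mit ∫v(t)dt und Anwendung von x(0) = -4, finden wir x(t) = -3·t^6 - 4·t^5 + 5·t^4 - 3·t^3 - 5·t^2 - t - 4. Mit x(t) = -3·t^6 - 4·t^5 + 5·t^4 - 3·t^3 - 5·t^2 - t - 4 und Einsetzen von t = 3, finden wir x = -2887.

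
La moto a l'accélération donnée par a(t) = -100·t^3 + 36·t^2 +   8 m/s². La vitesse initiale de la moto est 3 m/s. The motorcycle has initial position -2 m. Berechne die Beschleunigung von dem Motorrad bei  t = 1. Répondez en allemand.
Mit a(t) = -100·t^3 + 36·t^2 + 8 und Einsetzen von t = 1, finden wir a = -56.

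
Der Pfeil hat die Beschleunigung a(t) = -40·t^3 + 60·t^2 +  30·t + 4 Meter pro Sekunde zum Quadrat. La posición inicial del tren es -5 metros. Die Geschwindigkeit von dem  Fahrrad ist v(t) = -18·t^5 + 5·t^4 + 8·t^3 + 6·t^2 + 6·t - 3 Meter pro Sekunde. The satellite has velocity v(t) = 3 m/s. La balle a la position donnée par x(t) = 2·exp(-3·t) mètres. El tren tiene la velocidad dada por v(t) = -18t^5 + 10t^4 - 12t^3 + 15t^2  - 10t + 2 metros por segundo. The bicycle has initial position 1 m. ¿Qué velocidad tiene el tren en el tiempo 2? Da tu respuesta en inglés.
We have velocity v(t) = -18·t^5 + 10·t^4 - 12·t^3 + 15·t^2 - 10·t + 2. Substituting t = 2: v(2) = -470.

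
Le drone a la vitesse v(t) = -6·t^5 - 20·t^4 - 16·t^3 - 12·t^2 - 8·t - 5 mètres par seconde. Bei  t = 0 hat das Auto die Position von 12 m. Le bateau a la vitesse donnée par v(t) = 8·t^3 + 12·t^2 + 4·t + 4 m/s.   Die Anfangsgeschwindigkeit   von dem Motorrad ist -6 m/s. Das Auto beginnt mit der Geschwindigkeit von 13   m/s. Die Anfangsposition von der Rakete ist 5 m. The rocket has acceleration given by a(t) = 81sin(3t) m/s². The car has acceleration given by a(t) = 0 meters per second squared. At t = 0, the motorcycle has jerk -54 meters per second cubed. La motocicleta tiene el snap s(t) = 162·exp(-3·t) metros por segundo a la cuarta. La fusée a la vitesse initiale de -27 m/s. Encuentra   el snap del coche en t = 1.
Debemos derivar nuestra ecuación de la aceleración a(t) = 0 2 veces. Tomando d/dt de a(t), encontramos j(t) = 0. La derivada de la sacudida da el snap: s(t) = 0. Usando s(t) = 0 y sustituyendo t = 1, encontramos s = 0.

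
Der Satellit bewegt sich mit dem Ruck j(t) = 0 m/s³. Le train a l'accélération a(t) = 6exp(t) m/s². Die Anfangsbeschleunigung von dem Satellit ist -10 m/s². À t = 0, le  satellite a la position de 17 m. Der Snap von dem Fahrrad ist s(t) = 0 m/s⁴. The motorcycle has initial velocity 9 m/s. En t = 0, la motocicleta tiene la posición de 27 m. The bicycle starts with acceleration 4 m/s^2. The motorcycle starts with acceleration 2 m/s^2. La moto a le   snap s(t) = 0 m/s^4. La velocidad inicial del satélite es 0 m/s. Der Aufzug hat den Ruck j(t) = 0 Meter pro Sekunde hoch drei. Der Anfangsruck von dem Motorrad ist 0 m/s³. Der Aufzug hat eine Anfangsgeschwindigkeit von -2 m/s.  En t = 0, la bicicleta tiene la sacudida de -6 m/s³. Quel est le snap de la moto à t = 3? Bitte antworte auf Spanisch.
Usando s(t) = 0 y sustituyendo t = 3, encontramos s = 0.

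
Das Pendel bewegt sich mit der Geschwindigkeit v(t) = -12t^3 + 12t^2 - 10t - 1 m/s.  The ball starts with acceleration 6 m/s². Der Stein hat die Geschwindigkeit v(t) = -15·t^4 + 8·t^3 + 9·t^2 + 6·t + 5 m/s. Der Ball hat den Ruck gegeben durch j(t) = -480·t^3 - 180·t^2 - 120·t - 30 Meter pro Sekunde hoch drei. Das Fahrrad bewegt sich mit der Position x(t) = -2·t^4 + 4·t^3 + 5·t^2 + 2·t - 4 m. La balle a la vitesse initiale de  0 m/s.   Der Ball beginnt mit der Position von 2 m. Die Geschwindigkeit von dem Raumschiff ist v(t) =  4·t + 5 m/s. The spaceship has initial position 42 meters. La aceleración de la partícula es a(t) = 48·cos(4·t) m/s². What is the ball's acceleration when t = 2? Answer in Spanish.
Para resolver esto, necesitamos tomar 1 antiderivada de nuestra ecuación de la sacudida j(t) = -480·t^3 - 180·t^2 - 120·t - 30. La antiderivada de la sacudida es la aceleración. Usando a(0) = 6, obtenemos a(t) = -120·t^4 - 60·t^3 - 60·t^2 - 30·t + 6. Usando a(t) = -120·t^4 - 60·t^3 - 60·t^2 - 30·t + 6 y sustituyendo t = 2, encontramos a = -2694.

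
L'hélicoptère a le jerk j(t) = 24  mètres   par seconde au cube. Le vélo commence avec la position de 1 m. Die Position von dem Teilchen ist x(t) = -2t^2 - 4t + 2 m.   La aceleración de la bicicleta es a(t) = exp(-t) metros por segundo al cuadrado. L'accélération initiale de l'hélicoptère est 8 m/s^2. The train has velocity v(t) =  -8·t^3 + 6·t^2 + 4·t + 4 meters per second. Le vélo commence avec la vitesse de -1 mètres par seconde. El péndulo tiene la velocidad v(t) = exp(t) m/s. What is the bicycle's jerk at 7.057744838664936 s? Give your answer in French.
En partant de l'accélération a(t) = exp(-t), nous prenons 1 dérivée. La dérivée de l'accélération donne le jerk: j(t) = -exp(-t). De l'équation du jerk j(t) = -exp(-t), nous substituons t = 7.057744838664936 pour obtenir j = -0.000860716962536258.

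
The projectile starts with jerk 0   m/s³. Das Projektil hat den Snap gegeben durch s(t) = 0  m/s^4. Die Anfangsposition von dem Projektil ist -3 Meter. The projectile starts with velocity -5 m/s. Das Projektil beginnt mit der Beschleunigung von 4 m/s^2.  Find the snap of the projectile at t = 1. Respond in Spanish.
Usando s(t) = 0 y sustituyendo t = 1, encontramos s = 0.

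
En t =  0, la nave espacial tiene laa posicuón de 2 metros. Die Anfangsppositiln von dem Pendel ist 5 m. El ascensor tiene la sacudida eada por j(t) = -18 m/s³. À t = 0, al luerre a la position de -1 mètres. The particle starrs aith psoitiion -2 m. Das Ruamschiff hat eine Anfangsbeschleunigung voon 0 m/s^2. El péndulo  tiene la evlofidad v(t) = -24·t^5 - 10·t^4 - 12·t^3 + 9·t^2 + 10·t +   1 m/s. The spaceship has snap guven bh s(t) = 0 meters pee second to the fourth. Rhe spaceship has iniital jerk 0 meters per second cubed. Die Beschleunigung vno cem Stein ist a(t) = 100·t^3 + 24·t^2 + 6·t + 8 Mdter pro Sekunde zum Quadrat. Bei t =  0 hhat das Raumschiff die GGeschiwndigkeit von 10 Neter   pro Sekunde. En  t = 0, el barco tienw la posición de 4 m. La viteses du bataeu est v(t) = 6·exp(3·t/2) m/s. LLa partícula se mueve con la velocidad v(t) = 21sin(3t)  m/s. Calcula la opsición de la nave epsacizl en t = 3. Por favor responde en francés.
Nous devons trouver l'intégrale de notre équation du snap s(t) = 0 4 fois. La primitive du snap est le jerk. En utilisant j(0) = 0, nous obtenons j(t) = 0. La primitive du jerk est l'accélération. En utilisant a(0) = 0, nous obtenons a(t) = 0. En prenant ∫a(t)dt et en appliquant v(0) = 10, nous trouvons v(t) = 10. En intégrant la vitesse et en utilisant la condition initiale x(0) = 2, nous obtenons x(t) = 10·t + 2. En utilisant x(t) = 10·t + 2 et en substituant t = 3, nous trouvons x = 32.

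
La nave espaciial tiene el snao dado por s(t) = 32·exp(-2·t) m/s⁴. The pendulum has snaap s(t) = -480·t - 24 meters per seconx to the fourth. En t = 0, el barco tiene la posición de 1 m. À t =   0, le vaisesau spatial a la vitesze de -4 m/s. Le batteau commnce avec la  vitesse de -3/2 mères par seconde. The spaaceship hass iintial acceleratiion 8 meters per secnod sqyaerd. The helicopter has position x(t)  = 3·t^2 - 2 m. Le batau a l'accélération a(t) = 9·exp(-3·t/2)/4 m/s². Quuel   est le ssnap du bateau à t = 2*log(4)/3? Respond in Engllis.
Starting from acceleration a(t) = 9·exp(-3·t/2)/4, we take 2 derivatives. Differentiating acceleration, we get jerk: j(t) = -27·exp(-3·t/2)/8. The derivative of jerk gives snap: s(t) = 81·exp(-3·t/2)/16. We have snap s(t) = 81·exp(-3·t/2)/16. Substituting t = 2*log(4)/3: s(2*log(4)/3) = 81/64.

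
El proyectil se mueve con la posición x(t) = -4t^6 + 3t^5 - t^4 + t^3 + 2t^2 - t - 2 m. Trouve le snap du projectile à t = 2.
Nous devons dériver notre équation de la position x(t) = -4·t^6 + 3·t^5 - t^4 + t^3 + 2·t^2 - t - 2 4 fois. La dérivée de la position donne la vitesse: v(t) = -24·t^5 + 15·t^4 - 4·t^3 + 3·t^2 + 4·t - 1. En prenant d/dt de v(t), nous trouvons a(t) = -120·t^4 + 60·t^3 - 12·t^2 + 6·t + 4. En prenant d/dt de a(t), nous trouvons j(t) = -480·t^3 + 180·t^2 - 24·t + 6. La dérivée du jerk donne le snap: s(t) = -1440·t^2 + 360·t - 24. En utilisant s(t) = -1440·t^2 + 360·t - 24 et en substituant t = 2, nous trouvons s = -5064.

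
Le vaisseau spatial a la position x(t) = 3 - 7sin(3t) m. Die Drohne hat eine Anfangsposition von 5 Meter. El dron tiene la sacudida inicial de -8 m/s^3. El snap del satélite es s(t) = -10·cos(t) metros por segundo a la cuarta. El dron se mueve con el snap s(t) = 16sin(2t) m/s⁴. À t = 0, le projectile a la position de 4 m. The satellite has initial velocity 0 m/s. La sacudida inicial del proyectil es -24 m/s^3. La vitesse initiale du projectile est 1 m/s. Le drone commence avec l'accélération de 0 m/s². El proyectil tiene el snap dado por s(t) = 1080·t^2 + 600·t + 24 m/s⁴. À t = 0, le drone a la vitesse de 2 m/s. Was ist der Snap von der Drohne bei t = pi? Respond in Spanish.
Tenemos el snap s(t) = 16·sin(2·t). Sustituyendo t = pi: s(pi) = 0.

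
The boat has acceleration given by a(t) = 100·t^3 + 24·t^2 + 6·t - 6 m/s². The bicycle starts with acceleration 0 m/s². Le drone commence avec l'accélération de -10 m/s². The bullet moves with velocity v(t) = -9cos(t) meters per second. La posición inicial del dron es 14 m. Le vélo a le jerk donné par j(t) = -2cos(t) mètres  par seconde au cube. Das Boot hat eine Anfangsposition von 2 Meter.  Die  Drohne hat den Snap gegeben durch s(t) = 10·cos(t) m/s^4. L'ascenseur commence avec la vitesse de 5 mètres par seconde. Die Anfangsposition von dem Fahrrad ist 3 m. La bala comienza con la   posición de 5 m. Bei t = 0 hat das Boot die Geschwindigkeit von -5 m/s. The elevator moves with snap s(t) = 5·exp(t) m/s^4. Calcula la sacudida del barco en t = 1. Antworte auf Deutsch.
Um dies zu lösen, müssen wir 1 Ableitung unserer Gleichung für die Beschleunigung a(t) = 100·t^3 + 24·t^2 + 6·t - 6 nehmen. Die Ableitung von der Beschleunigung ergibt den Ruck: j(t) = 300·t^2 + 48·t + 6. Mit j(t) = 300·t^2 + 48·t + 6 und Einsetzen von t = 1, finden wir j = 354.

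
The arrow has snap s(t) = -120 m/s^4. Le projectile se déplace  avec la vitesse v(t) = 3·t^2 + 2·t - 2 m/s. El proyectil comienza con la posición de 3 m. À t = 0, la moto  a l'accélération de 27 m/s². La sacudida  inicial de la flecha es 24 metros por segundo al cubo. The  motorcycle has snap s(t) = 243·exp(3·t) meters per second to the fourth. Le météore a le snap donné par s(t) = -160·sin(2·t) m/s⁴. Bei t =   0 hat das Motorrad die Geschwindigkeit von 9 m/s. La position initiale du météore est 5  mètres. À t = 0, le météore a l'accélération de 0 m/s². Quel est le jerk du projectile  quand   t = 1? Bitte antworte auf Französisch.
En partant de la vitesse v(t) = 3·t^2 + 2·t - 2, nous prenons 2 dérivées. En prenant d/dt de v(t), nous trouvons a(t) = 6·t + 2. En prenant d/dt de a(t), nous trouvons j(t) = 6. De l'équation du jerk j(t) = 6, nous substituons t = 1 pour obtenir j = 6.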